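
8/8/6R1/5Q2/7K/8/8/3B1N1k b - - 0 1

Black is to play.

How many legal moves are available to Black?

Black to move; king on h1.
In check: no.
Legal moves: none.
Count: 0.

0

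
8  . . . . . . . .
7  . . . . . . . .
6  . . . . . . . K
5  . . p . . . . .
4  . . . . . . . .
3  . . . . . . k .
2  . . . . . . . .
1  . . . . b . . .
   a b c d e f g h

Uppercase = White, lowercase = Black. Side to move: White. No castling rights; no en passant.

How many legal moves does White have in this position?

White to move; king on h6.
In check: no.
Legal moves: Kh7, Kg7, Kg6, Kh5, Kg5.
Count: 5.

5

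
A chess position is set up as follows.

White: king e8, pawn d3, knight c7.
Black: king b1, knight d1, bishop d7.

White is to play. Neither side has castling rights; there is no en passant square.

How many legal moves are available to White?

5

White to move; king on e8.
In check: yes, from the black bishop on d7.
Legal moves: Kf8, Kd8, Kf7, Ke7, Kxd7.
Count: 5.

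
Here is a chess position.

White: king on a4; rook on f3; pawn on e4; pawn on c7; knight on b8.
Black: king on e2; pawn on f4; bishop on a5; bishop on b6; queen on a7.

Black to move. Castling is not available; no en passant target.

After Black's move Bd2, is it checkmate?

After Bd2: white king on a4; in check: yes, from the black queen on a7.
White has 3 legal replies: Kb5, Kb3, Na6.
In check but a legal move exists → not checkmate.

no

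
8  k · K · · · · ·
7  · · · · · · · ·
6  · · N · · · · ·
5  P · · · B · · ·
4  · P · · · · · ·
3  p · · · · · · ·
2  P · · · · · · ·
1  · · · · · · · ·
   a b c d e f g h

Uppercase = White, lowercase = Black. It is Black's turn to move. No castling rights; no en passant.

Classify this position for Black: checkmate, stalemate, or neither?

stalemate

Black to move; black king on a8.
In check: no.
King squares — a7: attacked by Nc6; b7: attacked by Kc8; b8: attacked by Be5.
Legal moves for Black: none.
Not in check and no legal moves → stalemate.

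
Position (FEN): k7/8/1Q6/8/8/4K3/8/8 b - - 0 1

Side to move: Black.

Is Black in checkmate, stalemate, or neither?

Black to move; black king on a8.
In check: no.
King squares — a7: attacked by Qb6; b7: attacked by Qb6; b8: attacked by Qb6.
Legal moves for Black: none.
Not in check and no legal moves → stalemate.

stalemate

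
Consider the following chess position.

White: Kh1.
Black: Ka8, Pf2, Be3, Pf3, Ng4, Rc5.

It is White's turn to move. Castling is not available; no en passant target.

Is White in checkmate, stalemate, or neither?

White to move; white king on h1.
In check: no.
King squares — g1: attacked by Pf2; g2: attacked by Pf3; h2: attacked by Ng4.
Legal moves for White: none.
Not in check and no legal moves → stalemate.

stalemate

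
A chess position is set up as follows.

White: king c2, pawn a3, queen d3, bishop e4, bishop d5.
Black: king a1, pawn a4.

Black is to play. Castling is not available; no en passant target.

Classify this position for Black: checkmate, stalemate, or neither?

stalemate

Black to move; black king on a1.
In check: no.
King squares — b1: attacked by Kc2; a2: attacked by Bd5; b2: attacked by Kc2.
Legal moves for Black: none.
Not in check and no legal moves → stalemate.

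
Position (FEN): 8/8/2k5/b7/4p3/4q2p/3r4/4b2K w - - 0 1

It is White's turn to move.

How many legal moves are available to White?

0

White to move; king on h1.
In check: no.
Legal moves: none.
Count: 0.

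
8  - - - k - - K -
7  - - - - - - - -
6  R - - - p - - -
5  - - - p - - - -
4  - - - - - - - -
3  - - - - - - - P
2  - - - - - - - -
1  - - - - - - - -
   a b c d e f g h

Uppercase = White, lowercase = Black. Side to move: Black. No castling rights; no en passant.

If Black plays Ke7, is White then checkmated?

no

After Ke7: white king on g8; in check: no.
White is not in check, so this cannot be checkmate.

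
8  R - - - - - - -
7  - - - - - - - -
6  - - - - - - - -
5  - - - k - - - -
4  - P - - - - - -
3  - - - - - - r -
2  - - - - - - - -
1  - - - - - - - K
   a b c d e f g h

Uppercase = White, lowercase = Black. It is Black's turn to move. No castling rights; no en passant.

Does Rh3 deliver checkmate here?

After Rh3: white king on h1; in check: yes, from the black rook on h3.
White has 2 legal replies: Kg2, Kg1.
In check but a legal move exists → not checkmate.

no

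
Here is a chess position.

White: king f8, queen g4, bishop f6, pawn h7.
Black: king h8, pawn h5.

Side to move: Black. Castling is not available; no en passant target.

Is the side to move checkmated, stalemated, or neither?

Black to move; black king on h8.
In check: yes, from the white bishop on f6.
King squares — g7: attacked by Qg4; h7: available; g8: attacked by Qg4.
Legal moves for Black: Kxh7.
Black is in check but has 1 legal move → neither.

neither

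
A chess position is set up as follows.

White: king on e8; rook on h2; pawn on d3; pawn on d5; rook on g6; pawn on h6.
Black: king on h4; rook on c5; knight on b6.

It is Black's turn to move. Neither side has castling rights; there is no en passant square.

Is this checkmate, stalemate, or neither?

Black to move; black king on h4.
In check: yes, from the white rook on h2.
King squares — g3: attacked by Rg6; h3: attacked by Rh2; g4: attacked by Rg6; g5: attacked by Rg6; h5: attacked by Rh2.
Legal moves for Black: none.
In check with no legal moves → checkmate.

checkmate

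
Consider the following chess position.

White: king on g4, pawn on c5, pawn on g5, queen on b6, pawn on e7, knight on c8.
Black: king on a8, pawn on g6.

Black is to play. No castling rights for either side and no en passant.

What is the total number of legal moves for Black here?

Black to move; king on a8.
In check: no.
Legal moves: none.
Count: 0.

0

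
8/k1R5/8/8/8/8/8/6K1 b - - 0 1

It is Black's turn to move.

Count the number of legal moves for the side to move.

Black to move; king on a7.
In check: yes, from the white rook on c7.
Legal moves: Kb8, Ka8, Kb6, Ka6.
Count: 4.

4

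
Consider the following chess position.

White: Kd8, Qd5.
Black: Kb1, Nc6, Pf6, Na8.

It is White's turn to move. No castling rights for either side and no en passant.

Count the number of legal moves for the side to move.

4

White to move; king on d8.
In check: yes, from the black knight on c6.
Legal moves: Ke8, Kc8, Kd7, Qxc6.
Count: 4.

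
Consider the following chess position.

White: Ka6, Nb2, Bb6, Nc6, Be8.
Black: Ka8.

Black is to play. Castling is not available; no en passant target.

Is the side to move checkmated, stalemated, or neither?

stalemate

Black to move; black king on a8.
In check: no.
King squares — a7: attacked by Ka6; b7: attacked by Ka6; b8: attacked by Nc6.
Legal moves for Black: none.
Not in check and no legal moves → stalemate.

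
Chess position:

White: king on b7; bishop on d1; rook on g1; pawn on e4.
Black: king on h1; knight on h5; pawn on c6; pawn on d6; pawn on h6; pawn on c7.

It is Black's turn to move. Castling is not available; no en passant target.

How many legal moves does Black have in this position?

Black to move; king on h1.
In check: yes, from the white rook on g1.
Legal moves: Kh2, Kxg1.
Count: 2.

2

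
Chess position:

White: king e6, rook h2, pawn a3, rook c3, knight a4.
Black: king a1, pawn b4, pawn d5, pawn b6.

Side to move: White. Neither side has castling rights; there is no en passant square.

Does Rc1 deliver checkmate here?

After Rc1: black king on a1; in check: yes, from the white rook on c1.
King squares — b1: attacked by Rc1; a2: attacked by Rh2; b2: attacked by Rh2.
Black has no legal moves → checkmate.

yes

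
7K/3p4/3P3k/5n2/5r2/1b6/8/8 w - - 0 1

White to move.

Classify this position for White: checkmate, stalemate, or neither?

stalemate

White to move; white king on h8.
In check: no.
King squares — g7: attacked by Nf5; h7: attacked by Kh6; g8: attacked by Bb3.
Legal moves for White: none.
Not in check and no legal moves → stalemate.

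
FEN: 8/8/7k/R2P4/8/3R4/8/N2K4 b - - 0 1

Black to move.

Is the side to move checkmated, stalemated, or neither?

neither

Black to move; black king on h6.
In check: no.
Legal moves for Black: Kh7, Kg7, Kg6, Kh5, Kg5.
Black has 5 legal moves and is not in check → neither.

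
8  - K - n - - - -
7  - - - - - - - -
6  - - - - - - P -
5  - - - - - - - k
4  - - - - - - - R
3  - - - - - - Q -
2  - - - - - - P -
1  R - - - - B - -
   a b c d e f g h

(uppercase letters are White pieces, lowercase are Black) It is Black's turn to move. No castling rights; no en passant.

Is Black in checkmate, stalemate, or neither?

Black to move; black king on h5.
In check: yes, from the white rook on h4.
King squares — g4: attacked by Qg3; h4: attacked by Qg3; g5: attacked by Qg3; g6: attacked by Qg3; h6: attacked by Rh4.
Legal moves for Black: none.
In check with no legal moves → checkmate.

checkmate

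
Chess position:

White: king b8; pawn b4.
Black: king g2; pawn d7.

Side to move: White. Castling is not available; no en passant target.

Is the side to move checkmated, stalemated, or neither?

neither

White to move; white king on b8.
In check: no.
Legal moves for White: Kc8, Ka8, Kc7, Kb7, Ka7, b5.
White has 6 legal moves and is not in check → neither.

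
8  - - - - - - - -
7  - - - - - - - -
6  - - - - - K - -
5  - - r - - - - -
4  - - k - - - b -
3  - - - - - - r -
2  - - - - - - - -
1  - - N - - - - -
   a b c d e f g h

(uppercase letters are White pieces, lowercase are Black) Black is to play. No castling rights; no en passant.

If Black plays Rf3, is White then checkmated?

After Rf3: white king on f6; in check: yes, from the black rook on f3.
White has 3 legal replies: Kg7, Ke7, Kg6.
In check but a legal move exists → not checkmate.

no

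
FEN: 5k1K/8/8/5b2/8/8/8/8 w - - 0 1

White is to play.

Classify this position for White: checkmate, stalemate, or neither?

stalemate

White to move; white king on h8.
In check: no.
King squares — g7: attacked by Kf8; h7: attacked by Bf5; g8: attacked by Kf8.
Legal moves for White: none.
Not in check and no legal moves → stalemate.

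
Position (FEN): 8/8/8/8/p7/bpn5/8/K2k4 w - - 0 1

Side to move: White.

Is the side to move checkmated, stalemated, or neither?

stalemate

White to move; white king on a1.
In check: no.
King squares — b1: attacked by Nc3; a2: attacked by Pb3; b2: attacked by Ba3.
Legal moves for White: none.
Not in check and no legal moves → stalemate.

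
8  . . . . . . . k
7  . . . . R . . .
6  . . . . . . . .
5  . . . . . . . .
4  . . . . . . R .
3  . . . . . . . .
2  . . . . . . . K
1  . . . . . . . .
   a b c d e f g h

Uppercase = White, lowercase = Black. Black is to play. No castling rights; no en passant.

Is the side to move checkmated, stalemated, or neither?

Black to move; black king on h8.
In check: no.
King squares — g7: attacked by Rg4; h7: attacked by Re7; g8: attacked by Rg4.
Legal moves for Black: none.
Not in check and no legal moves → stalemate.

stalemate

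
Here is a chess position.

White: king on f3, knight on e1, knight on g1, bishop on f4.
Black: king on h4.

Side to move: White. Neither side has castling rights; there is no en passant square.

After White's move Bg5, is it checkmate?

no

After Bg5: black king on h4; in check: yes, from the white bishop on g5.
Black has 2 legal replies: Kh5, Kxg5.
In check but a legal move exists → not checkmate.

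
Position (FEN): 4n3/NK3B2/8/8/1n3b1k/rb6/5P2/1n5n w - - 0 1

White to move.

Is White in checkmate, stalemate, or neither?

White to move; white king on b7.
In check: no.
Legal moves for White: Bg8, Bxe8, Bg6, Be6, Bh5, Bd5, Bc4, Bxb3, Kc8, Ka8, Kb6, Nc8, Nc6, Nb5, f3.
White has 15 legal moves and is not in check → neither.

neither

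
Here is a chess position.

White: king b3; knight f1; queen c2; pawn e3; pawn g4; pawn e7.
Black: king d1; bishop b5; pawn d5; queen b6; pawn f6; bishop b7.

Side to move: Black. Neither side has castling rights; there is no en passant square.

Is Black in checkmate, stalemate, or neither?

Black to move; black king on d1.
In check: yes, from the white queen on c2.
King squares — c1: attacked by Qc2; e1: available; c2: attacked by Kb3; d2: attacked by Nf1; e2: attacked by Qc2.
Legal moves for Black: Ke1.
Black is in check but has 1 legal move → neither.

neither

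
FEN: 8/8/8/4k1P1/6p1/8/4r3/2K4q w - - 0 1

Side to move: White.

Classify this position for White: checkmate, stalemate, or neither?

checkmate

White to move; white king on c1.
In check: yes, from the black queen on h1.
King squares — b1: attacked by Qh1; d1: attacked by Qh1; b2: attacked by Re2; c2: attacked by Re2; d2: attacked by Re2.
Legal moves for White: none.
In check with no legal moves → checkmate.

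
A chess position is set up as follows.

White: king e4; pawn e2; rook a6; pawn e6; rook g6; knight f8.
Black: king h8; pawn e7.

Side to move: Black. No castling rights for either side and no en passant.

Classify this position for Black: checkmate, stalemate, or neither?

stalemate

Black to move; black king on h8.
In check: no.
King squares — g7: attacked by Rg6; h7: attacked by Nf8; g8: attacked by Rg6.
Legal moves for Black: none.
Not in check and no legal moves → stalemate.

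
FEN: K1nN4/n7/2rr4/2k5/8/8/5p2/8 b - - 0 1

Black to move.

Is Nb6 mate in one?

After Nb6: white king on a8; in check: yes, from the black knight on b6.
White has 3 legal replies: Kb8, Kb7, Kxa7.
In check but a legal move exists → not checkmate.

no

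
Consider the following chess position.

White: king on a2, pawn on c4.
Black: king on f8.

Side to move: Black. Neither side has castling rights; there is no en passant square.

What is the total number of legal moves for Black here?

5

Black to move; king on f8.
In check: no.
Legal moves: Kg8, Ke8, Kg7, Kf7, Ke7.
Count: 5.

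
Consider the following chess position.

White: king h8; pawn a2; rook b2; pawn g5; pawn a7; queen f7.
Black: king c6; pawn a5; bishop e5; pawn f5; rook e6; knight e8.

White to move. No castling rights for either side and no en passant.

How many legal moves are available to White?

White to move; king on h8.
In check: yes, from the black bishop on e5.
Legal moves: Kg8, Kh7, Qg7, Qf6.
Count: 4.

4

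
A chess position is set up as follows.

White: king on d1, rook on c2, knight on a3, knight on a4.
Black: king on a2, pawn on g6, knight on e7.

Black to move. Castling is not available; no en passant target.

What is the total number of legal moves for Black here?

3

Black to move; king on a2.
In check: yes, from the white rook on c2.
Legal moves: Kb3, Kxa3, Ka1.
Count: 3.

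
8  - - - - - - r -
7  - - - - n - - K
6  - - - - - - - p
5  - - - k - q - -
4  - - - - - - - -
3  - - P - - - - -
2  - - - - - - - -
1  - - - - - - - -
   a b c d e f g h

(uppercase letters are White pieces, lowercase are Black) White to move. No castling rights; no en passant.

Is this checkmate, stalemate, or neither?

neither

White to move; white king on h7.
In check: yes, from the black queen on f5.
King squares — g6: attacked by Qf5; h6: available; g7: attacked by Rg8; g8: attacked by Ne7; h8: attacked by Rg8.
Legal moves for White: Kxh6.
White is in check but has 1 legal move → neither.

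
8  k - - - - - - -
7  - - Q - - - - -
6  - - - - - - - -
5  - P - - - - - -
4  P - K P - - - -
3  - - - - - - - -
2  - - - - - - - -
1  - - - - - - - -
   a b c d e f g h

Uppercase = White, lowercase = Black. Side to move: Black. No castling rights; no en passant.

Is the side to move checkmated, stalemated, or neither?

stalemate

Black to move; black king on a8.
In check: no.
King squares — a7: attacked by Qc7; b7: attacked by Qc7; b8: attacked by Qc7.
Legal moves for Black: none.
Not in check and no legal moves → stalemate.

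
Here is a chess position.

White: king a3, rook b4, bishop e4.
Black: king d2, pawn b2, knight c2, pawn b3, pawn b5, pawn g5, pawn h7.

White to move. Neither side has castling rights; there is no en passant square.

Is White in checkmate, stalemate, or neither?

White to move; white king on a3.
In check: yes, from the black knight on c2.
King squares — a2: attacked by Pb3; b2: available; b3: available; a4: attacked by Pb5; b4: own rook.
Legal moves for White: Kxb3, Kxb2, Bxc2.
White is in check but has 3 legal moves → neither.

neither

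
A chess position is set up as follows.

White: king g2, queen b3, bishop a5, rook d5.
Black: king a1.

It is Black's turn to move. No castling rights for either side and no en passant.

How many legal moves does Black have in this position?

Black to move; king on a1.
In check: no.
Legal moves: none.
Count: 0.

0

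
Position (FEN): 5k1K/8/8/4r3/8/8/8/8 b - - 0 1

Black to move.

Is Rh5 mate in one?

yes

After Rh5: white king on h8; in check: yes, from the black rook on h5.
King squares — g7: attacked by Kf8; h7: attacked by Rh5; g8: attacked by Kf8.
White has no legal moves → checkmate.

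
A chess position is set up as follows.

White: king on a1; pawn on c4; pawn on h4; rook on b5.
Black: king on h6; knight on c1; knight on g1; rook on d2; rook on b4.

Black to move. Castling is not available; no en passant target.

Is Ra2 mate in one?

After Ra2: white king on a1; in check: yes, from the black rook on a2.
King squares — b1: attacked by Rb4; a2: attacked by Nc1; b2: attacked by Ra2.
White has no legal moves → checkmate.

yes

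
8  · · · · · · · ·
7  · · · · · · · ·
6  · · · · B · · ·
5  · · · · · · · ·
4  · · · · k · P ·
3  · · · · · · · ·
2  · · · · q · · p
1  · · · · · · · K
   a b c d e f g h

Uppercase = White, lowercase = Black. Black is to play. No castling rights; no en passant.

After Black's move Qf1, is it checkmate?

no

After Qf1: white king on h1; in check: yes, from the black queen on f1.
White has 1 legal reply: Kxh2.
In check but a legal move exists → not checkmate.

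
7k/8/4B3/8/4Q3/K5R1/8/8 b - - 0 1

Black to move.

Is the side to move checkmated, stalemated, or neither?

Black to move; black king on h8.
In check: no.
King squares — g7: attacked by Rg3; h7: attacked by Qe4; g8: attacked by Rg3.
Legal moves for Black: none.
Not in check and no legal moves → stalemate.

stalemate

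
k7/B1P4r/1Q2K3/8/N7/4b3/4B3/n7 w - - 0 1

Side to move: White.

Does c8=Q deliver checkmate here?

After c8=Q: black king on a8; in check: yes, from the white queen on c8.
King squares — a7: attacked by Qb6; b7: attacked by Qb6; b8: attacked by Qb6.
Black has no legal moves → checkmate.

yes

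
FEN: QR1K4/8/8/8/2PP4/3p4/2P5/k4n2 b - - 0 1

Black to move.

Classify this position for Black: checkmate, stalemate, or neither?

Black to move; black king on a1.
In check: yes, from the white queen on a8.
King squares — b1: attacked by Rb8; a2: attacked by Qa8; b2: attacked by Rb8.
Legal moves for Black: none.
In check with no legal moves → checkmate.

checkmate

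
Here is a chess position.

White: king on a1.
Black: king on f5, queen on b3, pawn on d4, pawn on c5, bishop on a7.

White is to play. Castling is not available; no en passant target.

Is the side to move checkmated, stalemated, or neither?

White to move; white king on a1.
In check: no.
King squares — b1: attacked by Qb3; a2: attacked by Qb3; b2: attacked by Qb3.
Legal moves for White: none.
Not in check and no legal moves → stalemate.

stalemate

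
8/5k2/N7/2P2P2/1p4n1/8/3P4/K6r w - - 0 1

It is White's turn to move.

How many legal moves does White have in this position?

2

White to move; king on a1.
In check: yes, from the black rook on h1.
Legal moves: Kb2, Ka2.
Count: 2.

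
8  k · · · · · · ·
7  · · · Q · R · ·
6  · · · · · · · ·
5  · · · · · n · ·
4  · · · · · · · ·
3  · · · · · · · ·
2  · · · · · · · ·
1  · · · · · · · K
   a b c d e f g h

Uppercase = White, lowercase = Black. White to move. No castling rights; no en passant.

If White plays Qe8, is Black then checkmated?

yes

After Qe8: black king on a8; in check: yes, from the white queen on e8.
King squares — a7: attacked by Rf7; b7: attacked by Rf7; b8: attacked by Qe8.
Black has no legal moves → checkmate.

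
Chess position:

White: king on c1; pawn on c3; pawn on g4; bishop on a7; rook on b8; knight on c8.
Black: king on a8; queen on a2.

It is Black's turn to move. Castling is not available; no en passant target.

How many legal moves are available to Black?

Black to move; king on a8.
In check: yes, from the white rook on b8.
Legal moves: none.
Count: 0.

0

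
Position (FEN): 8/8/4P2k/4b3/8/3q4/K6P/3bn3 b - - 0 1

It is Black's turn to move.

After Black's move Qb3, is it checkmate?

yes

After Qb3: white king on a2; in check: yes, from the black queen on b3.
King squares — a1: attacked by Be5; b1: attacked by Qb3; b2: attacked by Qb3; a3: attacked by Qb3; b3: attacked by Bd1.
White has no legal moves → checkmate.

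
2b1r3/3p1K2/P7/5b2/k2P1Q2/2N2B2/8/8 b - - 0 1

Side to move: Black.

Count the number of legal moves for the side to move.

4

Black to move; king on a4.
In check: yes, from the white knight on c3.
Legal moves: Ka5, Kb4, Kb3, Ka3.
Count: 4.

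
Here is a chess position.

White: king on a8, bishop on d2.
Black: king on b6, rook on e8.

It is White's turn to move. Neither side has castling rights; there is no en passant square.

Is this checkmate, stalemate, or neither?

checkmate

White to move; white king on a8.
In check: yes, from the black rook on e8.
King squares — a7: attacked by Kb6; b7: attacked by Kb6; b8: attacked by Re8.
Legal moves for White: none.
In check with no legal moves → checkmate.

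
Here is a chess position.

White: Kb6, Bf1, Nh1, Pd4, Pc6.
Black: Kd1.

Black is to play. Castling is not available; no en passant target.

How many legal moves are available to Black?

4

Black to move; king on d1.
In check: no.
Legal moves: Kd2, Kc2, Ke1, Kc1.
Count: 4.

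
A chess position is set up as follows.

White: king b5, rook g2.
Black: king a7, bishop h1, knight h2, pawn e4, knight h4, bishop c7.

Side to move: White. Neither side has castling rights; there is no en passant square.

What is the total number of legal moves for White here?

19

White to move; king on b5.
In check: no.
Legal moves: Kc6, Kc5, Kc4, Kb4, Ka4, Rg8, Rg7, Rg6, Rg5, Rg4, Rg3, Rxh2, Rf2, Re2, Rd2, Rc2, Rb2, Ra2+, Rg1.
Count: 19.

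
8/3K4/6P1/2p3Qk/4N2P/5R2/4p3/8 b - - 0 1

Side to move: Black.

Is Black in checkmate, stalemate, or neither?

checkmate

Black to move; black king on h5.
In check: yes, from the white queen on g5.
King squares — g4: attacked by Qg5; h4: attacked by Qg5; g5: attacked by Ne4; g6: attacked by Qg5; h6: attacked by Qg5.
Legal moves for Black: none.
In check with no legal moves → checkmate.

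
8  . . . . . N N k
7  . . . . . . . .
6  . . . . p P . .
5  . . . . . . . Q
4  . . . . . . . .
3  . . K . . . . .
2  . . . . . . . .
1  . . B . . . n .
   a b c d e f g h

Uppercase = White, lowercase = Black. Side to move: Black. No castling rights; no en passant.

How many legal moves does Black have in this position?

Black to move; king on h8.
In check: yes, from the white queen on h5.
Legal moves: Kxg8.
Count: 1.

1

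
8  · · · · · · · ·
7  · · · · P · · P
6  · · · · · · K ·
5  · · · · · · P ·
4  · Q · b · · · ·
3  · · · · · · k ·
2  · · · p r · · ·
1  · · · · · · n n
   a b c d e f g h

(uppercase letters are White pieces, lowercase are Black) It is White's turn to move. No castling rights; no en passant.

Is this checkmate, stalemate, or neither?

White to move; white king on g6.
In check: no.
Legal moves for White include: Kf7, Kh6, Kh5, Kf5, Qb8+, Qb7, Qd6+, Qb6, Qc5, Qb5, Qa5, Qxd4, Qc4, Qa4, Qc3+, Qb3+, Qa3+, Qxd2, ... (list truncated; more exist).
White has legal moves and is not in check → neither.

neither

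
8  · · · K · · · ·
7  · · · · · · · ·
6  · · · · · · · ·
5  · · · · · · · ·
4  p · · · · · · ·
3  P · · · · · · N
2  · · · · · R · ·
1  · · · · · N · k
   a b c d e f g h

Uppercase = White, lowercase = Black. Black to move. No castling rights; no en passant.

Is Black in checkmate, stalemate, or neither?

stalemate

Black to move; black king on h1.
In check: no.
King squares — g1: attacked by Nh3; g2: attacked by Rf2; h2: attacked by Nf1.
Legal moves for Black: none.
Not in check and no legal moves → stalemate.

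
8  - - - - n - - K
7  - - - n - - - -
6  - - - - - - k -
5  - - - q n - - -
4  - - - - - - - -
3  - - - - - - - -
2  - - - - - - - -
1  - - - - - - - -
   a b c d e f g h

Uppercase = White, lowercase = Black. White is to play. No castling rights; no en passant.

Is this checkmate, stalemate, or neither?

White to move; white king on h8.
In check: no.
King squares — g7: attacked by Kg6; h7: attacked by Kg6; g8: attacked by Qd5.
Legal moves for White: none.
Not in check and no legal moves → stalemate.

stalemate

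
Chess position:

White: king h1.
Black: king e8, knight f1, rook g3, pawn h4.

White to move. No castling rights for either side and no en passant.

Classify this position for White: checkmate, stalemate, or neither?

stalemate

White to move; white king on h1.
In check: no.
King squares — g1: attacked by Rg3; g2: attacked by Rg3; h2: attacked by Nf1.
Legal moves for White: none.
Not in check and no legal moves → stalemate.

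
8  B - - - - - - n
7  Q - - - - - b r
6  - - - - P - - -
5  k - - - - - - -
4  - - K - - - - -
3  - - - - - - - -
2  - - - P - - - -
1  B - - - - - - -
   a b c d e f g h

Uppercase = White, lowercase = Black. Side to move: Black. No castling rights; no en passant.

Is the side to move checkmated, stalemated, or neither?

Black to move; black king on a5.
In check: yes, from the white queen on a7.
King squares — a4: attacked by Qa7; b4: attacked by Kc4; b5: attacked by Kc4; a6: attacked by Qa7; b6: attacked by Qa7.
Legal moves for Black: none.
In check with no legal moves → checkmate.

checkmate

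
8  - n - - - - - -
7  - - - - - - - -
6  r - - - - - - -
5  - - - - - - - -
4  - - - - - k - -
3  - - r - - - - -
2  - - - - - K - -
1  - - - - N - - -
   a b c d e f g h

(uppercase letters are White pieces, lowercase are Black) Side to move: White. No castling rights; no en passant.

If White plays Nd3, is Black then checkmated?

After Nd3: black king on f4; in check: yes, from the white knight on d3.
Black has 5 legal replies: Kg5, Kf5, Kg4, Ke4, Rxd3.
In check but a legal move exists → not checkmate.

no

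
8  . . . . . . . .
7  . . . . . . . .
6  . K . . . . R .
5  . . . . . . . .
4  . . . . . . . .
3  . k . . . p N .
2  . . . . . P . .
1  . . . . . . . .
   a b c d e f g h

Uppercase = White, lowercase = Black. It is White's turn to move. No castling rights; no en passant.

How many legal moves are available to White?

23

White to move; king on b6.
In check: no.
Legal moves: Rg8, Rg7, Rh6, Rf6, Re6, Rd6, Rc6, Rg5, Rg4, Kc7, Kb7, Ka7, Kc6, Ka6, Kc5, Kb5, Ka5, Nh5, Nf5, Ne4, Ne2, Nh1, Nf1.
Count: 23.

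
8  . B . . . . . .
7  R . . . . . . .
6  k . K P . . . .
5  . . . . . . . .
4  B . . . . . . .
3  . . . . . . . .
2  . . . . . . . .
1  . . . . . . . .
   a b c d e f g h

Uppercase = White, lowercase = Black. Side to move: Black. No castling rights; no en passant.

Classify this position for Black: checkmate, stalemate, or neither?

checkmate

Black to move; black king on a6.
In check: yes, from the white rook on a7.
King squares — a5: attacked by Ra7; b5: attacked by Ba4; b6: attacked by Kc6; a7: attacked by Bb8; b7: attacked by Kc6.
Legal moves for Black: none.
In check with no legal moves → checkmate.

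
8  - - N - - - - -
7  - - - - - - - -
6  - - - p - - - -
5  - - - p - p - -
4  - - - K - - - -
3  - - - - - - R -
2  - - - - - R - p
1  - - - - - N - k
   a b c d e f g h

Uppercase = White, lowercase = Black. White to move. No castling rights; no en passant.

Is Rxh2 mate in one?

After Rxh2: black king on h1; in check: yes, from the white rook on h2.
King squares — g1: attacked by Rg3; g2: attacked by Rh2; h2: attacked by Nf1.
Black has no legal moves → checkmate.

yes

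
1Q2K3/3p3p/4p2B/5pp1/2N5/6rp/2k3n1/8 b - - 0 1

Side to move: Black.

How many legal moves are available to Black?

Black to move; king on c2.
In check: no.
Legal moves: Rg4, Rf3, Re3, Rd3, Rc3, Rb3, Ra3, Nh4, Nf4, Ne3, Ne1, Kd3, Kc3, Kd1, Kc1, d6, e5, g4, f4, h2, d5.
Count: 21.

21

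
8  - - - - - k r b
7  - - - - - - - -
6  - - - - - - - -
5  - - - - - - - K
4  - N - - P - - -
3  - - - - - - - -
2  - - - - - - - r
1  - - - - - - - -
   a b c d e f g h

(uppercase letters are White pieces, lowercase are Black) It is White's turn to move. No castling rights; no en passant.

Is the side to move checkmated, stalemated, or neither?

checkmate

White to move; white king on h5.
In check: yes, from the black rook on h2.
King squares — g4: attacked by Rg8; h4: attacked by Rh2; g5: attacked by Rg8; g6: attacked by Rg8; h6: attacked by Rh2.
Legal moves for White: none.
In check with no legal moves → checkmate.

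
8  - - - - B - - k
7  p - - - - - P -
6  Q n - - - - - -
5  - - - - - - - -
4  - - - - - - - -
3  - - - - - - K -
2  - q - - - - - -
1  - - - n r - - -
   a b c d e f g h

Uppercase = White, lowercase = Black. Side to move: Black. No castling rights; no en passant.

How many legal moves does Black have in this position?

4

Black to move; king on h8.
In check: yes, from the white pawn on g7.
Legal moves: Kg8, Kh7, Kxg7, Qxg7+.
Count: 4.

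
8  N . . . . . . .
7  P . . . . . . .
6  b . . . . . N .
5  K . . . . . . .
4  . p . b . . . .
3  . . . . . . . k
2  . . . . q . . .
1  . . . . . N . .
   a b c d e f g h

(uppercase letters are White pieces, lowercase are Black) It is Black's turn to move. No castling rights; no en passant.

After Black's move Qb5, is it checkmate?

After Qb5: white king on a5; in check: yes, from the black queen on b5.
King squares — a4: attacked by Qb5; b4: attacked by Qb5; b5: attacked by Ba6; a6: attacked by Qb5; b6: attacked by Bd4.
White has no legal moves → checkmate.

yes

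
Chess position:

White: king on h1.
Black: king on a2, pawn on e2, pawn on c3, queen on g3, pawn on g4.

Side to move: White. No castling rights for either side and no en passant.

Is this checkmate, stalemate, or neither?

stalemate

White to move; white king on h1.
In check: no.
King squares — g1: attacked by Qg3; g2: attacked by Qg3; h2: attacked by Qg3.
Legal moves for White: none.
Not in check and no legal moves → stalemate.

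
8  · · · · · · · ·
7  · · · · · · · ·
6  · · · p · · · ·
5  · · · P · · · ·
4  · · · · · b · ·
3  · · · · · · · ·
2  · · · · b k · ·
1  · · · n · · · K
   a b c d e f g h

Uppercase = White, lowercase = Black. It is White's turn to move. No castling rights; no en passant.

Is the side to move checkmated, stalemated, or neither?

stalemate

White to move; white king on h1.
In check: no.
King squares — g1: attacked by Kf2; g2: attacked by Kf2; h2: attacked by Bf4.
Legal moves for White: none.
Not in check and no legal moves → stalemate.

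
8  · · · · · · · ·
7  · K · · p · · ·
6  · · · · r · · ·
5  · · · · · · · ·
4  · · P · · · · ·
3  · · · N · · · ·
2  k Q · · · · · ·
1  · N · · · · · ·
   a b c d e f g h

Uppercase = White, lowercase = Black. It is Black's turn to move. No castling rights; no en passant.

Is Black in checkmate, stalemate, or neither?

checkmate

Black to move; black king on a2.
In check: yes, from the white queen on b2.
King squares — a1: attacked by Qb2; b1: attacked by Qb2; b2: attacked by Nd3; a3: attacked by Nb1; b3: attacked by Qb2.
Legal moves for Black: none.
In check with no legal moves → checkmate.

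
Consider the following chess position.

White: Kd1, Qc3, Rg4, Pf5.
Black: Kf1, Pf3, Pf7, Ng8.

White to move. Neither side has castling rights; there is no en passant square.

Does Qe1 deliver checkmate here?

After Qe1: black king on f1; in check: yes, from the white queen on e1.
King squares — e1: attacked by Kd1; g1: attacked by Qe1; e2: attacked by Kd1; f2: attacked by Qe1; g2: attacked by Rg4.
Black has no legal moves → checkmate.

yes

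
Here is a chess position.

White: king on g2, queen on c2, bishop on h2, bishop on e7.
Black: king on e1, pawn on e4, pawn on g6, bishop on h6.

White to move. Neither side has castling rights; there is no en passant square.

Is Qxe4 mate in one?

After Qxe4: black king on e1; in check: yes, from the white queen on e4.
Black has 3 legal replies: Kd2, Kd1, Be3.
In check but a legal move exists → not checkmate.

no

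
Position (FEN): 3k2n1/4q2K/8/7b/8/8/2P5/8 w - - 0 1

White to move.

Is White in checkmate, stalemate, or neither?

neither

White to move; white king on h7.
In check: yes, from the black queen on e7.
Legal moves for White: Kh8, Kxg8.
White is in check but has 2 legal moves → neither.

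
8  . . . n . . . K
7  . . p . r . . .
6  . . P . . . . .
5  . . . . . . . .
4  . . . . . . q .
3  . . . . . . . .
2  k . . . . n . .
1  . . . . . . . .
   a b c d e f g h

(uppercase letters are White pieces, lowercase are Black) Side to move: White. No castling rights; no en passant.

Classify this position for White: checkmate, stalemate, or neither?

White to move; white king on h8.
In check: no.
King squares — g7: attacked by Qg4; h7: attacked by Re7; g8: attacked by Qg4.
Legal moves for White: none.
Not in check and no legal moves → stalemate.

stalemate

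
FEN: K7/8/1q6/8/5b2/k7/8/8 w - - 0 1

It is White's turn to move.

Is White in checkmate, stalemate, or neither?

White to move; white king on a8.
In check: no.
King squares — a7: attacked by Qb6; b7: attacked by Qb6; b8: attacked by Bf4.
Legal moves for White: none.
Not in check and no legal moves → stalemate.

stalemate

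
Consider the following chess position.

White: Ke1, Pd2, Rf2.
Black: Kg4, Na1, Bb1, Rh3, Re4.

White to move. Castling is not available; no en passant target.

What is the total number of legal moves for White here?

3

White to move; king on e1.
In check: yes, from the black rook on e4.
Legal moves: Kf1, Kd1, Re2.
Count: 3.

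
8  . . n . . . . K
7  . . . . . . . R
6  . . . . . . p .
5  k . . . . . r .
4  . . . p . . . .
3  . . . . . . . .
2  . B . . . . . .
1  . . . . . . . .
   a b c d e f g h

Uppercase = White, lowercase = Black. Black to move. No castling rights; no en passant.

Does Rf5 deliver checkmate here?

no

After Rf5: white king on h8; in check: no.
White is not in check, so this cannot be checkmate.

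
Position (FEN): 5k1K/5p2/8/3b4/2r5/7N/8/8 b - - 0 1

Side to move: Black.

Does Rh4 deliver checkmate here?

After Rh4: white king on h8; in check: yes, from the black rook on h4.
King squares — g7: attacked by Kf8; h7: attacked by Rh4; g8: attacked by Kf8.
White has no legal moves → checkmate.

yes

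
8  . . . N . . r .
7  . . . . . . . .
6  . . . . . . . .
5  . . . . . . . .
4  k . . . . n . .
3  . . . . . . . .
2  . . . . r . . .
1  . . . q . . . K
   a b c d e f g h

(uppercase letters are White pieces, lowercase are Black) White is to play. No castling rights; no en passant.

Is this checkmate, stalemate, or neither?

White to move; white king on h1.
In check: yes, from the black queen on d1.
King squares — g1: attacked by Qd1; g2: attacked by Re2; h2: attacked by Re2.
Legal moves for White: none.
In check with no legal moves → checkmate.

checkmate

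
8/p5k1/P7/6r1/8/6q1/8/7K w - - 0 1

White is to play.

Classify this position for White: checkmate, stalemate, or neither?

White to move; white king on h1.
In check: no.
King squares — g1: attacked by Qg3; g2: attacked by Qg3; h2: attacked by Qg3.
Legal moves for White: none.
Not in check and no legal moves → stalemate.

stalemate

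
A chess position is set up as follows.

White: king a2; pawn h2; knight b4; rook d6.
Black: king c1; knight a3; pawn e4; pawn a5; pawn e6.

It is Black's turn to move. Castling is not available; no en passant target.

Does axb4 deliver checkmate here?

no

After axb4: white king on a2; in check: no.
White is not in check, so this cannot be checkmate.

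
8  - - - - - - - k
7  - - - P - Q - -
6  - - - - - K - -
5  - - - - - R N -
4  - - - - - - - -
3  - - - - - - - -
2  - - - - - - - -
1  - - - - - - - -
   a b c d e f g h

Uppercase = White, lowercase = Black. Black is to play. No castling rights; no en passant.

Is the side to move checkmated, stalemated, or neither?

Black to move; black king on h8.
In check: no.
King squares — g7: attacked by Kf6; h7: attacked by Ng5; g8: attacked by Qf7.
Legal moves for Black: none.
Not in check and no legal moves → stalemate.

stalemate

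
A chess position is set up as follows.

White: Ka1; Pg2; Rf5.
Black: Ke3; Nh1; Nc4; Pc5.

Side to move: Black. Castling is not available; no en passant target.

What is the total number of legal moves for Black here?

14

Black to move; king on e3.
In check: no.
Legal moves: Nd6, Nb6, Ne5, Na5, Na3, Nd2, Nb2, Ke4, Kd4, Kd3, Ke2, Kd2, Ng3, Nf2.
Count: 14.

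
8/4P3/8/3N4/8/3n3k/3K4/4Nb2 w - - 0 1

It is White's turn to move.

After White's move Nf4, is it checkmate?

After Nf4: black king on h3; in check: yes, from the white knight on f4.
Black has 5 legal replies: Kh4, Kg4, Kg3, Kh2, Nxf4.
In check but a legal move exists → not checkmate.

no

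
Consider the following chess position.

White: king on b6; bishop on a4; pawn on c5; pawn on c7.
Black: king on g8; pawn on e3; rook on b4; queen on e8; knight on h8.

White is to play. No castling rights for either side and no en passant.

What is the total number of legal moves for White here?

White to move; king on b6.
In check: yes, from the black rook on b4.
Legal moves: Ka7, Ka6, Ka5, Bb5.
Count: 4.

4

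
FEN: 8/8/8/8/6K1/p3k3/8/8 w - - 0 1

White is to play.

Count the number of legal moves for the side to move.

6

White to move; king on g4.
In check: no.
Legal moves: Kh5, Kg5, Kf5, Kh4, Kh3, Kg3.
Count: 6.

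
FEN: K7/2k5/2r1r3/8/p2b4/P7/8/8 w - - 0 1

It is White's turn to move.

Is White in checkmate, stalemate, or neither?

White to move; white king on a8.
In check: no.
King squares — a7: attacked by Bd4; b7: attacked by Kc7; b8: attacked by Kc7.
Legal moves for White: none.
Not in check and no legal moves → stalemate.

stalemate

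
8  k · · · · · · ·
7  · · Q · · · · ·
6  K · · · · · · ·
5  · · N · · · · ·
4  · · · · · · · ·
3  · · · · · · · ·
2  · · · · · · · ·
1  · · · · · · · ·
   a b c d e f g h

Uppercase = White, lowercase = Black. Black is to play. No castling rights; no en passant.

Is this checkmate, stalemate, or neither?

Black to move; black king on a8.
In check: no.
King squares — a7: attacked by Ka6; b7: attacked by Nc5; b8: attacked by Qc7.
Legal moves for Black: none.
Not in check and no legal moves → stalemate.

stalemate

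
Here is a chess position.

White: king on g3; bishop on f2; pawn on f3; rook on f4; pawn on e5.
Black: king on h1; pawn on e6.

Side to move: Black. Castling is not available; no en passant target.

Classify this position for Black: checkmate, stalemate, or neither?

Black to move; black king on h1.
In check: no.
King squares — g1: attacked by Bf2; g2: attacked by Kg3; h2: attacked by Kg3.
Legal moves for Black: none.
Not in check and no legal moves → stalemate.

stalemate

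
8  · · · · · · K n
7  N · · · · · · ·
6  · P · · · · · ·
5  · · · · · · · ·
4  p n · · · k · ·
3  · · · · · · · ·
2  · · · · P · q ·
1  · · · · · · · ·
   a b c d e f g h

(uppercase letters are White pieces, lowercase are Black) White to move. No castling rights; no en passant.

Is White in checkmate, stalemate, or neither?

White to move; white king on g8.
In check: yes, from the black queen on g2.
Legal moves for White: Kxh8, Kf8, Kh7.
White is in check but has 3 legal moves → neither.

neither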